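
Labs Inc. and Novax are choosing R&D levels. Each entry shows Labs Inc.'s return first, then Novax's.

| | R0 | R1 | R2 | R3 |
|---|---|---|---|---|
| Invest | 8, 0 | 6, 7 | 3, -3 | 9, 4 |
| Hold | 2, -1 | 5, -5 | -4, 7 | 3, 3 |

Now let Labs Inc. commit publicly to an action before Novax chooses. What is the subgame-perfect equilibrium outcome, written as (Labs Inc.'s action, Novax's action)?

Novax best-responds to each possible Labs Inc. move:
- Invest: Novax compares 0, 7, -3, 4 and picks R1; Labs Inc. would get 6.
- Hold: Novax compares -1, -5, 7, 3 and picks R2; Labs Inc. would get -4.
Among 6, -4, the best is 6 at Invest. Subgame-perfect outcome: (Invest, R1) with payoffs (6, 7).

(Invest, R1)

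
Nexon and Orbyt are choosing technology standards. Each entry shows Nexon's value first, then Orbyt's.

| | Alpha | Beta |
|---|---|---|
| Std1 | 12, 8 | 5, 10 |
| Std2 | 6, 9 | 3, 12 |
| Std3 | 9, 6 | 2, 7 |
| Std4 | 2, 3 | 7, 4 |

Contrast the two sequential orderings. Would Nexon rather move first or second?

If Nexon leads: Orbyt's best replies are Std1→Beta, Std2→Beta, Std3→Beta, Std4→Beta; Nexon's induced payoffs 5, 3, 2, 7; outcome (Std4, Beta), payoffs (7, 4).
If Orbyt leads: Nexon's best replies are Alpha→Std1, Beta→Std4; Orbyt's induced payoffs 8, 4; outcome (Std1, Alpha), payoffs (12, 8).
Nexon gets 7 moving first and 12 moving second, so Nexon prefers to move second.

second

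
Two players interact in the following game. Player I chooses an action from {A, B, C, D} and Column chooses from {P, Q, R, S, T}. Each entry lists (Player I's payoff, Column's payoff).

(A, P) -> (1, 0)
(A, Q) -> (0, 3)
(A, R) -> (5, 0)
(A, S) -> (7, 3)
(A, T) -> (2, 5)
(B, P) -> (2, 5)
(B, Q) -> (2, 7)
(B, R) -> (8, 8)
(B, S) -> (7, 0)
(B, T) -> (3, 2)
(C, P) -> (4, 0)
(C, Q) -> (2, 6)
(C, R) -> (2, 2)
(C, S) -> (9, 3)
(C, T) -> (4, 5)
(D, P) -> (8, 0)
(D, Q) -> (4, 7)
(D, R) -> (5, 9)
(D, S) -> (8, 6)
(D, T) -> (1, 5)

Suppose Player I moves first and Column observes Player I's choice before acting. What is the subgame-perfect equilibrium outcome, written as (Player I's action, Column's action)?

(B, R)

Solve by backward induction (Player I leads).
- A: Column compares 0, 3, 0, 3, 5 and picks T; Player I would get 2.
- B: Column compares 5, 7, 8, 0, 2 and picks R; Player I would get 8.
- C: Column compares 0, 6, 2, 3, 5 and picks Q; Player I would get 2.
- D: Column compares 0, 7, 9, 6, 5 and picks R; Player I would get 5.
Maximizing over 2, 8, 2, 5, Player I chooses B. Subgame-perfect outcome: (B, R) with payoffs (8, 8).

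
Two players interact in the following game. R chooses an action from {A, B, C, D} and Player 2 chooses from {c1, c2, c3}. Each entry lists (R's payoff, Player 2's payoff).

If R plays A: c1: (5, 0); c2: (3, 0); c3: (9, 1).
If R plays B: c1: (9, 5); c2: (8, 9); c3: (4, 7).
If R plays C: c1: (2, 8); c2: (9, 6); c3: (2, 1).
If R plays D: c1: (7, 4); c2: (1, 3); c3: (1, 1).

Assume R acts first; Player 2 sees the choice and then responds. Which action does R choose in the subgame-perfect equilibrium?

Solve by backward induction (R leads).
- A: Player 2 compares 0, 0, 1 and picks c3; R would get 9.
- B: Player 2 compares 5, 9, 7 and picks c2; R would get 8.
- C: Player 2 compares 8, 6, 1 and picks c1; R would get 2.
- D: Player 2 compares 4, 3, 1 and picks c1; R would get 7.
Among 9, 8, 2, 7, the best is 9 at A. Subgame-perfect outcome: (A, c3) with payoffs (9, 1).

A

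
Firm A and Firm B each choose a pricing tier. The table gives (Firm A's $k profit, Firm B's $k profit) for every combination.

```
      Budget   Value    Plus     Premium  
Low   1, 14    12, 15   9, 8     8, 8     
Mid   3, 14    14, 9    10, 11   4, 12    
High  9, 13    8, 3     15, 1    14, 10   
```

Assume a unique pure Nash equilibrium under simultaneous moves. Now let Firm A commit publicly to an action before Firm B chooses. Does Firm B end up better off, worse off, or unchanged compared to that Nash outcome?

better off

Solve by backward induction (Firm A leads).
- Low: BR = Value, leader payoff 12.
- Mid: BR = Budget, leader payoff 3.
- High: BR = Budget, leader payoff 9.
Maximizing over 12, 3, 9, Firm A chooses Low. Subgame-perfect outcome: (Low, Value) with payoffs (12, 15).
For the simultaneous game, intersect best replies.
Firm A's best replies: Budget→High; Value→Mid; Plus→High; Premium→High.
Firm B's best replies: Low→Value; Mid→Budget; High→Budget.
Only (High, Budget) has each player best-responding; Nash payoffs (9, 13).
Firm B earns 15 sequentially versus 13 at the Nash outcome: better off.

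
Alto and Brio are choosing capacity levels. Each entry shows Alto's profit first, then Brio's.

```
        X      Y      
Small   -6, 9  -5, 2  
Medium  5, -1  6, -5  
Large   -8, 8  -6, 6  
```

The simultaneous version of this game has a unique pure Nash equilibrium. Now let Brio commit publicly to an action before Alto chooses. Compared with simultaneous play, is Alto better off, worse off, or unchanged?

Backward induction with Brio moving first.
- X → Alto plays Medium (best of -6, 5, -8); Brio gets -1.
- Y → Alto plays Medium (best of -5, 6, -6); Brio gets -5.
Among -1, -5, the best is -1 at X. Subgame-perfect outcome: (Medium, X) with payoffs (5, -1).
For the simultaneous game, intersect best replies.
Alto's best replies: X→Medium; Y→Medium.
Brio's best replies: Small→X; Medium→X; Large→X.
The unique mutual best reply is (Medium, X), giving (5, -1).
Alto earns 5 sequentially versus 5 at the Nash outcome: unchanged.

unchanged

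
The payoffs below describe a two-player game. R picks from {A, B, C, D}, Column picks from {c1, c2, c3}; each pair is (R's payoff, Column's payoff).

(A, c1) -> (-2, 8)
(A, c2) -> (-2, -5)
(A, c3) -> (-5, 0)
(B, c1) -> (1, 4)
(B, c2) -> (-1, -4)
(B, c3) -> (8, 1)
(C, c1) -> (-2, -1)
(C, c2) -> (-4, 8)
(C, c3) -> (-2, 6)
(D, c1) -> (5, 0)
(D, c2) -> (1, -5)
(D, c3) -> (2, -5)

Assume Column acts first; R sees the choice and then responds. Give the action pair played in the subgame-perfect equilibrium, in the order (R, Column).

(B, c3)

Backward induction with Column moving first.
- c1: BR = D, leader payoff 0.
- c2: BR = D, leader payoff -5.
- c3: BR = B, leader payoff 1.
Among 0, -5, 1, the best is 1 at c3. Subgame-perfect outcome: (B, c3) with payoffs (8, 1).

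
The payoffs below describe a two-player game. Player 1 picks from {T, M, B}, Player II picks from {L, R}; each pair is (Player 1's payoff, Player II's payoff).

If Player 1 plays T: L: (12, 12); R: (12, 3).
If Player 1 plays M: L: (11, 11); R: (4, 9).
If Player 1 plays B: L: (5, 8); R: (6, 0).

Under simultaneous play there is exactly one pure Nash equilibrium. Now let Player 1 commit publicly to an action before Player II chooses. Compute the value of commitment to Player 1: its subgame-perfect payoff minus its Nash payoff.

Solve by backward induction (Player 1 leads).
- T → Player II plays L (best of 12, 3); Player 1 gets 12.
- M → Player II plays L (best of 11, 9); Player 1 gets 11.
- B → Player II plays L (best of 8, 0); Player 1 gets 5.
Maximizing over 12, 11, 5, Player 1 chooses T. Subgame-perfect outcome: (T, L) with payoffs (12, 12).
Now find the simultaneous Nash equilibrium.
Player 1's best replies: L→T; R→T.
Player II's best replies: T→L; M→L; B→L.
The unique mutual best reply is (T, L), giving (12, 12).
Player 1's commitment gain: 12 − 12 = 0.

0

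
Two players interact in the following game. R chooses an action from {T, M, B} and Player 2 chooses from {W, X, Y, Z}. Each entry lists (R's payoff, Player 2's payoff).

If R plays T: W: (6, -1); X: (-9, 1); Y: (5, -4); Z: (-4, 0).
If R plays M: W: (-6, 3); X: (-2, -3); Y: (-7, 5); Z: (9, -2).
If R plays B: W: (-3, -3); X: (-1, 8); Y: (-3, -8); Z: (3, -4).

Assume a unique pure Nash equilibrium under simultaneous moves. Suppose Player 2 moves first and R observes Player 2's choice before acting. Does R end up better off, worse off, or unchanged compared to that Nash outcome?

unchanged

Backward induction with Player 2 moving first.
- W → R plays T (best of 6, -6, -3); Player 2 gets -1.
- X → R plays B (best of -9, -2, -1); Player 2 gets 8.
- Y → R plays T (best of 5, -7, -3); Player 2 gets -4.
- Z → R plays M (best of -4, 9, 3); Player 2 gets -2.
Player 2's induced payoffs are -1, 8, -4, -2, so Player 2 commits to X. Subgame-perfect outcome: (B, X) with payoffs (-1, 8).
Now find the simultaneous Nash equilibrium.
R's best replies: W→T; X→B; Y→T; Z→M.
Player 2's best replies: T→X; M→Y; B→X.
The unique mutual best reply is (B, X), giving (-1, 8).
R earns -1 sequentially versus -1 at the Nash outcome: unchanged.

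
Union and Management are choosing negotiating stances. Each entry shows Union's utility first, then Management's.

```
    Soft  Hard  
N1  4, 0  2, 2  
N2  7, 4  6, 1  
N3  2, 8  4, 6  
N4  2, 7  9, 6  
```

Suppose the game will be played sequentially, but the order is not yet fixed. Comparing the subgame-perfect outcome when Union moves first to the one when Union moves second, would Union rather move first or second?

If Union leads: Management's best replies are N1→Hard, N2→Soft, N3→Soft, N4→Soft; Union's induced payoffs 2, 7, 2, 2; outcome (N2, Soft), payoffs (7, 4).
If Management leads: Union's best replies are Soft→N2, Hard→N4; Management's induced payoffs 4, 6; outcome (N4, Hard), payoffs (9, 6).
Union gets 7 moving first and 9 moving second, so Union prefers to move second.

second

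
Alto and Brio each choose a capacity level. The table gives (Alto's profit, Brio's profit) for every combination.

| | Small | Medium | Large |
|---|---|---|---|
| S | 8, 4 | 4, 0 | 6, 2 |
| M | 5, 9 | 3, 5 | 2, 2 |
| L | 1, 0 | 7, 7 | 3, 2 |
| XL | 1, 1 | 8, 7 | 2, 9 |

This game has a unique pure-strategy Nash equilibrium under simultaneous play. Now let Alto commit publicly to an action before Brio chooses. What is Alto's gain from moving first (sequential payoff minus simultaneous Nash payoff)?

Brio best-responds to each possible Alto move:
- S → Brio plays Small (best of 4, 0, 2); Alto gets 8.
- M → Brio plays Small (best of 9, 5, 2); Alto gets 5.
- L → Brio plays Medium (best of 0, 7, 2); Alto gets 7.
- XL → Brio plays Large (best of 1, 7, 9); Alto gets 2.
Maximizing over 8, 5, 7, 2, Alto chooses S. Subgame-perfect outcome: (S, Small) with payoffs (8, 4).
For the simultaneous game, intersect best replies.
Alto's best replies: Small→S; Medium→XL; Large→S.
Brio's best replies: S→Small; M→Small; L→Medium; XL→Large.
Only (S, Small) has each player best-responding; Nash payoffs (8, 4).
Alto's commitment gain: 8 − 8 = 0.

0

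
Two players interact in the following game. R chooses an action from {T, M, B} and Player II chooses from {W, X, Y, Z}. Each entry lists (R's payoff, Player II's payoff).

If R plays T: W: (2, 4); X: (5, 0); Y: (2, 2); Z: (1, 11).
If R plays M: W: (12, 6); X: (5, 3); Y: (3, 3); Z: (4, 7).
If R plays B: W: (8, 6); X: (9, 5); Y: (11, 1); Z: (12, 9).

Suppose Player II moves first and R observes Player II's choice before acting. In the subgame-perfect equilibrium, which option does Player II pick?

Z

Work backward from R's decision.
- W: BR = M, leader payoff 6.
- X: BR = B, leader payoff 5.
- Y: BR = B, leader payoff 1.
- Z: BR = B, leader payoff 9.
Player II's induced payoffs are 6, 5, 1, 9, so Player II commits to Z. Subgame-perfect outcome: (B, Z) with payoffs (12, 9).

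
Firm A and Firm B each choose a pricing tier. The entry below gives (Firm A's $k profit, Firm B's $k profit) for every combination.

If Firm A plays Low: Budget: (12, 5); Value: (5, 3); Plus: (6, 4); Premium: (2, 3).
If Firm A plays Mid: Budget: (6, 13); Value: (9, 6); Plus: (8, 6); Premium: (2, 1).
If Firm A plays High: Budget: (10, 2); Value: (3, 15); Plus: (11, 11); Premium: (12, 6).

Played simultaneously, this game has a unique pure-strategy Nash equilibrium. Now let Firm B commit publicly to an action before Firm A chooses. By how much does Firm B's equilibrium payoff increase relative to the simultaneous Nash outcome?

6

Backward induction with Firm B moving first.
- Budget: Firm A compares 12, 6, 10 and picks Low; Firm B would get 5.
- Value: Firm A compares 5, 9, 3 and picks Mid; Firm B would get 6.
- Plus: Firm A compares 6, 8, 11 and picks High; Firm B would get 11.
- Premium: Firm A compares 2, 2, 12 and picks High; Firm B would get 6.
Maximizing over 5, 6, 11, 6, Firm B chooses Plus. Subgame-perfect outcome: (High, Plus) with payoffs (11, 11).
Now find the simultaneous Nash equilibrium.
Firm A's best replies: Budget→Low; Value→Mid; Plus→High; Premium→High.
Firm B's best replies: Low→Budget; Mid→Budget; High→Value.
The unique mutual best reply is (Low, Budget), giving (12, 5).
Firm B's commitment gain: 11 − 5 = 6.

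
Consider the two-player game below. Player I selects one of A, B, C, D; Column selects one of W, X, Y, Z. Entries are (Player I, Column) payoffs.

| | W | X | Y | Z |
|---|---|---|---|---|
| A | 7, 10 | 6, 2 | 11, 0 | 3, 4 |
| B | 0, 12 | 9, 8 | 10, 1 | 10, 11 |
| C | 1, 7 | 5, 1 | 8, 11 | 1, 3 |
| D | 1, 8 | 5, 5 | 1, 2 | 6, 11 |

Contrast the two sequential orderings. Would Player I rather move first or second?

If Player I leads: Column's best replies are A→W, B→W, C→Y, D→Z; Player I's induced payoffs 7, 0, 8, 6; outcome (C, Y), payoffs (8, 11).
If Column leads: Player I's best replies are W→A, X→B, Y→A, Z→B; Column's induced payoffs 10, 8, 0, 11; outcome (B, Z), payoffs (10, 11).
Player I gets 8 moving first and 10 moving second, so Player I prefers to move second.

second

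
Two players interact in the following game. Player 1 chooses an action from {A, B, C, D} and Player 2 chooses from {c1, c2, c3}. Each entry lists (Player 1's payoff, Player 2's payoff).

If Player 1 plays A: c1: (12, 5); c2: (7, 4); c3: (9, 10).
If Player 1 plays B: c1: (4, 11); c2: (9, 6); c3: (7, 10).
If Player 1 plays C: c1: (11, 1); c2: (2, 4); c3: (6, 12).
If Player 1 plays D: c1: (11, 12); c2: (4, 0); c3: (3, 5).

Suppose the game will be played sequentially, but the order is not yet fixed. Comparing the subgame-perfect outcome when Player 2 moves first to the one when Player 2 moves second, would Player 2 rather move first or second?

If Player 1 leads: Player 2's best replies are A→c3, B→c1, C→c3, D→c1; Player 1's induced payoffs 9, 4, 6, 11; outcome (D, c1), payoffs (11, 12).
If Player 2 leads: Player 1's best replies are c1→A, c2→B, c3→A; Player 2's induced payoffs 5, 6, 10; outcome (A, c3), payoffs (9, 10).
Player 2 gets 10 moving first and 12 moving second, so Player 2 prefers to move second.

second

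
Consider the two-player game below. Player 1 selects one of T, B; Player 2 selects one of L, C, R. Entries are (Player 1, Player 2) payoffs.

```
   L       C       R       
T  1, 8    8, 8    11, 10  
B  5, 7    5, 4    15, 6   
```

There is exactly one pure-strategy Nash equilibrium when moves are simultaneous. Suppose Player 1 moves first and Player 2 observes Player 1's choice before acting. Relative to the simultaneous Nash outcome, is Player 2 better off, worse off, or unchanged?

Solve by backward induction (Player 1 leads).
- T: BR = R, leader payoff 11.
- B: BR = L, leader payoff 5.
Among 11, 5, the best is 11 at T. Subgame-perfect outcome: (T, R) with payoffs (11, 10).
For the simultaneous game, intersect best replies.
Player 1's best replies: L→B; C→T; R→B.
Player 2's best replies: T→R; B→L.
The unique mutual best reply is (B, L), giving (5, 7).
Player 2 earns 10 sequentially versus 7 at the Nash outcome: better off.

better off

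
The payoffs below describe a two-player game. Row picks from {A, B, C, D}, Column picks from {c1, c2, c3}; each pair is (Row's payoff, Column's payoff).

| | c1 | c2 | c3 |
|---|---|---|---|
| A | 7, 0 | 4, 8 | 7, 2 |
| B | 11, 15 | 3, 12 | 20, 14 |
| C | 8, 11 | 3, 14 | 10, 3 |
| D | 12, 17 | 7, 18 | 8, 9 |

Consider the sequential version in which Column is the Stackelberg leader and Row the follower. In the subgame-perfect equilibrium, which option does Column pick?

Backward induction with Column moving first.
- c1: BR = D, leader payoff 17.
- c2: BR = D, leader payoff 18.
- c3: BR = B, leader payoff 14.
Column's induced payoffs are 17, 18, 14, so Column commits to c2. Subgame-perfect outcome: (D, c2) with payoffs (7, 18).

c2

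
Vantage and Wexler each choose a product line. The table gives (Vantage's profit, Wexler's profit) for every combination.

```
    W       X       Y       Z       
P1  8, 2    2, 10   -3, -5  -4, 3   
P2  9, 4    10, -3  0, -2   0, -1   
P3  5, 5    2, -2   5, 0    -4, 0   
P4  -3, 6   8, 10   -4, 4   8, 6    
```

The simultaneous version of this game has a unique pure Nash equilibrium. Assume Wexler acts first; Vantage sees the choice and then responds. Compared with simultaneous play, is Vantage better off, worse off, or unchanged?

worse off

Solve by backward induction (Wexler leads).
- W → Vantage plays P2 (best of 8, 9, 5, -3); Wexler gets 4.
- X → Vantage plays P2 (best of 2, 10, 2, 8); Wexler gets -3.
- Y → Vantage plays P3 (best of -3, 0, 5, -4); Wexler gets 0.
- Z → Vantage plays P4 (best of -4, 0, -4, 8); Wexler gets 6.
Wexler's induced payoffs are 4, -3, 0, 6, so Wexler commits to Z. Subgame-perfect outcome: (P4, Z) with payoffs (8, 6).
Under simultaneous play:
Vantage's best replies: W→P2; X→P2; Y→P3; Z→P4.
Wexler's best replies: P1→X; P2→W; P3→W; P4→X.
Only (P2, W) has each player best-responding; Nash payoffs (9, 4).
Vantage earns 8 sequentially versus 9 at the Nash outcome: worse off.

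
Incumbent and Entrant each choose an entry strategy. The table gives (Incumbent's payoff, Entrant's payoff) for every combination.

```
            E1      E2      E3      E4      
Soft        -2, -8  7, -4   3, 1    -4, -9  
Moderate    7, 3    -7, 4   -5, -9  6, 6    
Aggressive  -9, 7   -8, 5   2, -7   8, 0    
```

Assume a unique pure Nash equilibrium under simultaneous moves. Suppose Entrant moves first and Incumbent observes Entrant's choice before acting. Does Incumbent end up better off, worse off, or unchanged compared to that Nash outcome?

Incumbent best-responds to each possible Entrant move:
- E1: BR = Moderate, leader payoff 3.
- E2: BR = Soft, leader payoff -4.
- E3: BR = Soft, leader payoff 1.
- E4: BR = Aggressive, leader payoff 0.
Entrant's induced payoffs are 3, -4, 1, 0, so Entrant commits to E1. Subgame-perfect outcome: (Moderate, E1) with payoffs (7, 3).
Now find the simultaneous Nash equilibrium.
Incumbent's best replies: E1→Moderate; E2→Soft; E3→Soft; E4→Aggressive.
Entrant's best replies: Soft→E3; Moderate→E4; Aggressive→E1.
The unique mutual best reply is (Soft, E3), giving (3, 1).
Incumbent earns 7 sequentially versus 3 at the Nash outcome: better off.

better off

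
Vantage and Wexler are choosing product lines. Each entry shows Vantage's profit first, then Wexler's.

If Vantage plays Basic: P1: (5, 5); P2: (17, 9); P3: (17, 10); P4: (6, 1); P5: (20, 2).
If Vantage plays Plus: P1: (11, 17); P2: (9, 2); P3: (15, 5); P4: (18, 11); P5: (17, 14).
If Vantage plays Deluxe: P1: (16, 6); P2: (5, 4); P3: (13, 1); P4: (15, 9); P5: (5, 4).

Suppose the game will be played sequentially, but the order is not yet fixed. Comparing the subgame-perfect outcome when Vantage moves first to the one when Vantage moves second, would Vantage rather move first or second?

second

If Vantage leads: Wexler's best replies are Basic→P3, Plus→P1, Deluxe→P4; Vantage's induced payoffs 17, 11, 15; outcome (Basic, P3), payoffs (17, 10).
If Wexler leads: Vantage's best replies are P1→Deluxe, P2→Basic, P3→Basic, P4→Plus, P5→Basic; Wexler's induced payoffs 6, 9, 10, 11, 2; outcome (Plus, P4), payoffs (18, 11).
Vantage gets 17 moving first and 18 moving second, so Vantage prefers to move second.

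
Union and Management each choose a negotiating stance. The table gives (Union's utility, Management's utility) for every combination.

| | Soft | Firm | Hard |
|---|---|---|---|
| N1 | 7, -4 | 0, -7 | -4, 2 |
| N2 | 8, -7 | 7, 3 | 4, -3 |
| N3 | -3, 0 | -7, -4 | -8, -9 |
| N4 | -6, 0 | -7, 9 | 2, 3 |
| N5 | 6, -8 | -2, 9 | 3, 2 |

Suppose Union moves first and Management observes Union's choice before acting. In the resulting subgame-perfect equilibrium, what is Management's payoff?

3

Backward induction with Union moving first.
- N1: BR = Hard, leader payoff -4.
- N2: BR = Firm, leader payoff 7.
- N3: BR = Soft, leader payoff -3.
- N4: BR = Firm, leader payoff -7.
- N5: BR = Firm, leader payoff -2.
Union's induced payoffs are -4, 7, -3, -7, -2, so Union commits to N2. Subgame-perfect outcome: (N2, Firm) with payoffs (7, 3).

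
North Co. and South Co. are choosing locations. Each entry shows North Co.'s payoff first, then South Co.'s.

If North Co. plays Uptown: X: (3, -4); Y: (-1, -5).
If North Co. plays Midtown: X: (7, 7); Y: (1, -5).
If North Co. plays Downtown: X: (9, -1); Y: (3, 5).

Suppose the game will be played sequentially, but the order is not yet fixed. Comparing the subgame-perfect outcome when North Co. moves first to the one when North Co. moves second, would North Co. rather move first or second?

If North Co. leads: South Co.'s best replies are Uptown→X, Midtown→X, Downtown→Y; North Co.'s induced payoffs 3, 7, 3; outcome (Midtown, X), payoffs (7, 7).
If South Co. leads: North Co.'s best replies are X→Downtown, Y→Downtown; South Co.'s induced payoffs -1, 5; outcome (Downtown, Y), payoffs (3, 5).
North Co. gets 7 moving first and 3 moving second, so North Co. prefers to move first.

first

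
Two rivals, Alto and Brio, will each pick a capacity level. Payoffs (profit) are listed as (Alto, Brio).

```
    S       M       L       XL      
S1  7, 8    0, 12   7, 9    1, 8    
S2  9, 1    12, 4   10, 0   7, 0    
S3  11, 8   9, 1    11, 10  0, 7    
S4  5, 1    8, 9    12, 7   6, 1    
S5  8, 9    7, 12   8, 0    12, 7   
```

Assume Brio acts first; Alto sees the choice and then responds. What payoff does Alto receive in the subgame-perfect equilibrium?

11

Alto best-responds to each possible Brio move:
- S → Alto plays S3 (best of 7, 9, 11, 5, 8); Brio gets 8.
- M → Alto plays S2 (best of 0, 12, 9, 8, 7); Brio gets 4.
- L → Alto plays S4 (best of 7, 10, 11, 12, 8); Brio gets 7.
- XL → Alto plays S5 (best of 1, 7, 0, 6, 12); Brio gets 7.
Among 8, 4, 7, 7, the best is 8 at S. Subgame-perfect outcome: (S3, S) with payoffs (11, 8).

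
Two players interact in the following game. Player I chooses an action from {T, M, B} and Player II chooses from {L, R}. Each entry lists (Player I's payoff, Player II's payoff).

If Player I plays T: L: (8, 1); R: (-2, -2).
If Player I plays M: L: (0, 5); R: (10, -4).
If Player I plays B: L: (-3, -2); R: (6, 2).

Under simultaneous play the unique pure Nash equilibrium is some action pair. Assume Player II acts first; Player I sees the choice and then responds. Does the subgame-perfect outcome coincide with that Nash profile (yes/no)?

Player I best-responds to each possible Player II move:
- L: Player I compares 8, 0, -3 and picks T; Player II would get 1.
- R: Player I compares -2, 10, 6 and picks M; Player II would get -4.
Player II's induced payoffs are 1, -4, so Player II commits to L. Subgame-perfect outcome: (T, L) with payoffs (8, 1).
Under simultaneous play:
Player I's best replies: L→T; R→M.
Player II's best replies: T→L; M→L; B→R.
Only (T, L) has each player best-responding; Nash payoffs (8, 1).
Sequential outcome (T, L) coincides with the Nash profile (T, L).

yes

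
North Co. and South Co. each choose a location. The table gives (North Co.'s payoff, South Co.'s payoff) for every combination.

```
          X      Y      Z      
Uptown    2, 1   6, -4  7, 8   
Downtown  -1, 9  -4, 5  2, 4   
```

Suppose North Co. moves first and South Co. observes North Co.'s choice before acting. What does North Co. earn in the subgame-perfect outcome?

7

South Co. best-responds to each possible North Co. move:
- Uptown → South Co. plays Z (best of 1, -4, 8); North Co. gets 7.
- Downtown → South Co. plays X (best of 9, 5, 4); North Co. gets -1.
Among 7, -1, the best is 7 at Uptown. Subgame-perfect outcome: (Uptown, Z) with payoffs (7, 8).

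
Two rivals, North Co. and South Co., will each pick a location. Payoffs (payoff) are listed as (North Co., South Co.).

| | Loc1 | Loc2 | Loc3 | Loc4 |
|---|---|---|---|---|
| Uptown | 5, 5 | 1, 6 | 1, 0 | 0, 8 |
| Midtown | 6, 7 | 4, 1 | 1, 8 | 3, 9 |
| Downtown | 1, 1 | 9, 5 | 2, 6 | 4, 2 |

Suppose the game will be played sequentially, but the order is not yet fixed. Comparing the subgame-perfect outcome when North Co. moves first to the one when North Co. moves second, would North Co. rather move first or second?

second

If North Co. leads: South Co.'s best replies are Uptown→Loc4, Midtown→Loc4, Downtown→Loc3; North Co.'s induced payoffs 0, 3, 2; outcome (Midtown, Loc4), payoffs (3, 9).
If South Co. leads: North Co.'s best replies are Loc1→Midtown, Loc2→Downtown, Loc3→Downtown, Loc4→Downtown; South Co.'s induced payoffs 7, 5, 6, 2; outcome (Midtown, Loc1), payoffs (6, 7).
North Co. gets 3 moving first and 6 moving second, so North Co. prefers to move second.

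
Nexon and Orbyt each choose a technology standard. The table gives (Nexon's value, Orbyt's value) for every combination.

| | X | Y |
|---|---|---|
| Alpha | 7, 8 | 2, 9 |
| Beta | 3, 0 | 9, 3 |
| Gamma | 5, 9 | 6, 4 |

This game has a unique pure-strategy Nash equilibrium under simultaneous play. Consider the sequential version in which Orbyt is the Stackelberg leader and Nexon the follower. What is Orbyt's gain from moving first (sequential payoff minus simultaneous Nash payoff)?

Work backward from Nexon's decision.
- X → Nexon plays Alpha (best of 7, 3, 5); Orbyt gets 8.
- Y → Nexon plays Beta (best of 2, 9, 6); Orbyt gets 3.
Orbyt's induced payoffs are 8, 3, so Orbyt commits to X. Subgame-perfect outcome: (Alpha, X) with payoffs (7, 8).
Now find the simultaneous Nash equilibrium.
Nexon's best replies: X→Alpha; Y→Beta.
Orbyt's best replies: Alpha→Y; Beta→Y; Gamma→X.
Only (Beta, Y) has each player best-responding; Nash payoffs (9, 3).
Orbyt's commitment gain: 8 − 3 = 5.

5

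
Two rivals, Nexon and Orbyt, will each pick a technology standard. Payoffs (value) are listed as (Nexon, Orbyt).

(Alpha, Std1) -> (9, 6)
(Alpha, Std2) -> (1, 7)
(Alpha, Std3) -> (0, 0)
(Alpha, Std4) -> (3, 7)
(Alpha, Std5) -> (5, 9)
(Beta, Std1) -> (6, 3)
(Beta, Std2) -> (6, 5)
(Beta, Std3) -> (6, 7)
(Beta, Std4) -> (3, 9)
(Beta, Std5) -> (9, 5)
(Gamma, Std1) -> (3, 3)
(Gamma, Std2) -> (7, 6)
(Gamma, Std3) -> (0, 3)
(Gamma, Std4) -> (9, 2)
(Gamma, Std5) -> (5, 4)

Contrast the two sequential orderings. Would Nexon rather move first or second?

If Nexon leads: Orbyt's best replies are Alpha→Std5, Beta→Std4, Gamma→Std2; Nexon's induced payoffs 5, 3, 7; outcome (Gamma, Std2), payoffs (7, 6).
If Orbyt leads: Nexon's best replies are Std1→Alpha, Std2→Gamma, Std3→Beta, Std4→Gamma, Std5→Beta; Orbyt's induced payoffs 6, 6, 7, 2, 5; outcome (Beta, Std3), payoffs (6, 7).
Nexon gets 7 moving first and 6 moving second, so Nexon prefers to move first.

first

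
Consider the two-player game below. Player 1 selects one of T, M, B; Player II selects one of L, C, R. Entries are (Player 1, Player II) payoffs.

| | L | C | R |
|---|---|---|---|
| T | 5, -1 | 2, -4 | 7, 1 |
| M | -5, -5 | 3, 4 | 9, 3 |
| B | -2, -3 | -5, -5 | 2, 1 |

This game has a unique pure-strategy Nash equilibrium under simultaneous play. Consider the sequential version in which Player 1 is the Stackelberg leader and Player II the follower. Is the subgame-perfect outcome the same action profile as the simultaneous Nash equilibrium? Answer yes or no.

Backward induction with Player 1 moving first.
- T: BR = R, leader payoff 7.
- M: BR = C, leader payoff 3.
- B: BR = R, leader payoff 2.
Among 7, 3, 2, the best is 7 at T. Subgame-perfect outcome: (T, R) with payoffs (7, 1).
For the simultaneous game, intersect best replies.
Player 1's best replies: L→T; C→M; R→M.
Player II's best replies: T→R; M→C; B→R.
Only (M, C) has each player best-responding; Nash payoffs (3, 4).
Sequential outcome (T, R) differs from the Nash profile (M, C).

no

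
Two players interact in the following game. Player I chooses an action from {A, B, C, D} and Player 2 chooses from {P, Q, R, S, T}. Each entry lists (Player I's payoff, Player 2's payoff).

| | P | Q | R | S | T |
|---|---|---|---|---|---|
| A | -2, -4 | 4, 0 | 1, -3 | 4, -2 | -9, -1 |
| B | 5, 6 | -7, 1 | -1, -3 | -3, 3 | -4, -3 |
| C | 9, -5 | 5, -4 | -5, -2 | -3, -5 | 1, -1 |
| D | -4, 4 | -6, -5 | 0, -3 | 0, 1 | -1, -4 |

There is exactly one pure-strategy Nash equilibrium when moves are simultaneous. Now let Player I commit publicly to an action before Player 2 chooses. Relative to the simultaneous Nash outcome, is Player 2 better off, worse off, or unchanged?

Player 2 best-responds to each possible Player I move:
- A → Player 2 plays Q (best of -4, 0, -3, -2, -1); Player I gets 4.
- B → Player 2 plays P (best of 6, 1, -3, 3, -3); Player I gets 5.
- C → Player 2 plays T (best of -5, -4, -2, -5, -1); Player I gets 1.
- D → Player 2 plays P (best of 4, -5, -3, 1, -4); Player I gets -4.
Maximizing over 4, 5, 1, -4, Player I chooses B. Subgame-perfect outcome: (B, P) with payoffs (5, 6).
Now find the simultaneous Nash equilibrium.
Player I's best replies: P→C; Q→C; R→A; S→A; T→C.
Player 2's best replies: A→Q; B→P; C→T; D→P.
Only (C, T) has each player best-responding; Nash payoffs (1, -1).
Player 2 earns 6 sequentially versus -1 at the Nash outcome: better off.

better off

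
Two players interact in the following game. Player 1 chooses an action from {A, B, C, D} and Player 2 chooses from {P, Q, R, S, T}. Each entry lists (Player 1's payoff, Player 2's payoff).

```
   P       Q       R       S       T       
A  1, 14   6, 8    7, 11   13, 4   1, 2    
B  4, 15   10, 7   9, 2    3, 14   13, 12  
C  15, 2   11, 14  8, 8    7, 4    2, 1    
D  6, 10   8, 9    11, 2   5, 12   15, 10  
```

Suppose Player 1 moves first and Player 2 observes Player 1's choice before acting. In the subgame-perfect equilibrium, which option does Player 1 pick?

C

Backward induction with Player 1 moving first.
- A: Player 2 compares 14, 8, 11, 4, 2 and picks P; Player 1 would get 1.
- B: Player 2 compares 15, 7, 2, 14, 12 and picks P; Player 1 would get 4.
- C: Player 2 compares 2, 14, 8, 4, 1 and picks Q; Player 1 would get 11.
- D: Player 2 compares 10, 9, 2, 12, 10 and picks S; Player 1 would get 5.
Among 1, 4, 11, 5, the best is 11 at C. Subgame-perfect outcome: (C, Q) with payoffs (11, 14).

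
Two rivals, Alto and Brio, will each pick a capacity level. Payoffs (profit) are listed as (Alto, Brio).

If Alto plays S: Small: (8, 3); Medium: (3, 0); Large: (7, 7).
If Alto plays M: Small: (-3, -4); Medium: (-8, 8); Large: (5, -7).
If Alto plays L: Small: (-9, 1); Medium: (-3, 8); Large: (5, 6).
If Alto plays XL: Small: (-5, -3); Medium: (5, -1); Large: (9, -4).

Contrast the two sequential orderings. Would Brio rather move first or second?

second

If Alto leads: Brio's best replies are S→Large, M→Medium, L→Medium, XL→Medium; Alto's induced payoffs 7, -8, -3, 5; outcome (S, Large), payoffs (7, 7).
If Brio leads: Alto's best replies are Small→S, Medium→XL, Large→XL; Brio's induced payoffs 3, -1, -4; outcome (S, Small), payoffs (8, 3).
Brio gets 3 moving first and 7 moving second, so Brio prefers to move second.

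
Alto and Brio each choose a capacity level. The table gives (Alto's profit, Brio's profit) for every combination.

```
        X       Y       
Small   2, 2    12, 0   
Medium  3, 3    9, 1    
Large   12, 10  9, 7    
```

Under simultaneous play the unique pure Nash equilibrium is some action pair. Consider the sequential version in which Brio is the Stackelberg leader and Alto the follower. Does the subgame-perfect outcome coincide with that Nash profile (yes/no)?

yes

Backward induction with Brio moving first.
- X: Alto compares 2, 3, 12 and picks Large; Brio would get 10.
- Y: Alto compares 12, 9, 9 and picks Small; Brio would get 0.
Among 10, 0, the best is 10 at X. Subgame-perfect outcome: (Large, X) with payoffs (12, 10).
For the simultaneous game, intersect best replies.
Alto's best replies: X→Large; Y→Small.
Brio's best replies: Small→X; Medium→X; Large→X.
Only (Large, X) has each player best-responding; Nash payoffs (12, 10).
Sequential outcome (Large, X) coincides with the Nash profile (Large, X).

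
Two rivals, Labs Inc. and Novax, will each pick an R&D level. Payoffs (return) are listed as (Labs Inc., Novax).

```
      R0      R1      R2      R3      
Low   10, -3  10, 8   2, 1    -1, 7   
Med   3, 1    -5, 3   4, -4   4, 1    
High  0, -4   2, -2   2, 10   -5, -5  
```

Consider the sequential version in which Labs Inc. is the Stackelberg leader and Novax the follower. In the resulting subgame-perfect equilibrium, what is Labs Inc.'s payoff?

10

Solve by backward induction (Labs Inc. leads).
- Low → Novax plays R1 (best of -3, 8, 1, 7); Labs Inc. gets 10.
- Med → Novax plays R1 (best of 1, 3, -4, 1); Labs Inc. gets -5.
- High → Novax plays R2 (best of -4, -2, 10, -5); Labs Inc. gets 2.
Maximizing over 10, -5, 2, Labs Inc. chooses Low. Subgame-perfect outcome: (Low, R1) with payoffs (10, 8).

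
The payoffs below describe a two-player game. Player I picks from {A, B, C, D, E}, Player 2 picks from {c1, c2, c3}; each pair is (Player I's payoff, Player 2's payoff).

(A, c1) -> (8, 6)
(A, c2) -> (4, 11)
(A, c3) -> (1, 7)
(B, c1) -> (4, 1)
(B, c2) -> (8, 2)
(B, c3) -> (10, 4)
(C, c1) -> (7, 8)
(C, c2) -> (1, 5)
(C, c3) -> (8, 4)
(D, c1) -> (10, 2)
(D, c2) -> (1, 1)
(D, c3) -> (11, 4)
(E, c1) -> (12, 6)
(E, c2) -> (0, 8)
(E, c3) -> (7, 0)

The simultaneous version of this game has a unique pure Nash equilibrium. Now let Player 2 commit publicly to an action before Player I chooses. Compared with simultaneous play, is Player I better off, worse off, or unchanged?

better off

Backward induction with Player 2 moving first.
- c1: BR = E, leader payoff 6.
- c2: BR = B, leader payoff 2.
- c3: BR = D, leader payoff 4.
Maximizing over 6, 2, 4, Player 2 chooses c1. Subgame-perfect outcome: (E, c1) with payoffs (12, 6).
Now find the simultaneous Nash equilibrium.
Player I's best replies: c1→E; c2→B; c3→D.
Player 2's best replies: A→c2; B→c3; C→c1; D→c3; E→c2.
Only (D, c3) has each player best-responding; Nash payoffs (11, 4).
Player I earns 12 sequentially versus 11 at the Nash outcome: better off.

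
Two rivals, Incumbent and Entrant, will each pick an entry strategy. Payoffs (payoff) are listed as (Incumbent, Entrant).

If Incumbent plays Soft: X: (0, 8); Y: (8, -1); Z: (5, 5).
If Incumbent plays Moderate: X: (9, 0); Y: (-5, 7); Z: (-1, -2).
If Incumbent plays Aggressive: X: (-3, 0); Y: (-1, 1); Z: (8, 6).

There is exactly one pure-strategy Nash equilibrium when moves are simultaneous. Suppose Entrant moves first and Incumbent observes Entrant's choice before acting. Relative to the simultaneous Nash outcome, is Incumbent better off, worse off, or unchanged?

Solve by backward induction (Entrant leads).
- X → Incumbent plays Moderate (best of 0, 9, -3); Entrant gets 0.
- Y → Incumbent plays Soft (best of 8, -5, -1); Entrant gets -1.
- Z → Incumbent plays Aggressive (best of 5, -1, 8); Entrant gets 6.
Entrant's induced payoffs are 0, -1, 6, so Entrant commits to Z. Subgame-perfect outcome: (Aggressive, Z) with payoffs (8, 6).
For the simultaneous game, intersect best replies.
Incumbent's best replies: X→Moderate; Y→Soft; Z→Aggressive.
Entrant's best replies: Soft→X; Moderate→Y; Aggressive→Z.
Only (Aggressive, Z) has each player best-responding; Nash payoffs (8, 6).
Incumbent earns 8 sequentially versus 8 at the Nash outcome: unchanged.

unchanged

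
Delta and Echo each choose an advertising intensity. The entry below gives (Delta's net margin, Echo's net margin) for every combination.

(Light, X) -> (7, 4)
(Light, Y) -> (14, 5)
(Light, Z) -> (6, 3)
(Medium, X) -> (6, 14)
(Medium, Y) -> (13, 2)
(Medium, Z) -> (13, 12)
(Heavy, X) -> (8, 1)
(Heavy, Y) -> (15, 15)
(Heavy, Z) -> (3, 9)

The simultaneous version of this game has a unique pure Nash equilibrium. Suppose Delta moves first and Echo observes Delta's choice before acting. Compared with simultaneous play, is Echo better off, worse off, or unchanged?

Solve by backward induction (Delta leads).
- Light: BR = Y, leader payoff 14.
- Medium: BR = X, leader payoff 6.
- Heavy: BR = Y, leader payoff 15.
Among 14, 6, 15, the best is 15 at Heavy. Subgame-perfect outcome: (Heavy, Y) with payoffs (15, 15).
Under simultaneous play:
Delta's best replies: X→Heavy; Y→Heavy; Z→Medium.
Echo's best replies: Light→Y; Medium→X; Heavy→Y.
The unique mutual best reply is (Heavy, Y), giving (15, 15).
Echo earns 15 sequentially versus 15 at the Nash outcome: unchanged.

unchanged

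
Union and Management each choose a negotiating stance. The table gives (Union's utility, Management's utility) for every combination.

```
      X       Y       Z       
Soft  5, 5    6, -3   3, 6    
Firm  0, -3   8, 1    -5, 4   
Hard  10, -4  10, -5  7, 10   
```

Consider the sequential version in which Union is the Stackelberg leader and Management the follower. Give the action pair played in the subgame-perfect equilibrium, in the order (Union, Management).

Management best-responds to each possible Union move:
- Soft: Management compares 5, -3, 6 and picks Z; Union would get 3.
- Firm: Management compares -3, 1, 4 and picks Z; Union would get -5.
- Hard: Management compares -4, -5, 10 and picks Z; Union would get 7.
Union's induced payoffs are 3, -5, 7, so Union commits to Hard. Subgame-perfect outcome: (Hard, Z) with payoffs (7, 10).

(Hard, Z)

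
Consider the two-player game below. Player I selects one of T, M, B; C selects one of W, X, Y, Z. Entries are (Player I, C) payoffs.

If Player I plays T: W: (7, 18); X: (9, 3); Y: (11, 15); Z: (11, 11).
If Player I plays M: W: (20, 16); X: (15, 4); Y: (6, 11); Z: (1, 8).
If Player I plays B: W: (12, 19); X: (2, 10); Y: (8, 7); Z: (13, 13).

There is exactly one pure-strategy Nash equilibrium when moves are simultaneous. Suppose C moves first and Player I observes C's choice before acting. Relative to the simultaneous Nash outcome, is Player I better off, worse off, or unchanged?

Player I best-responds to each possible C move:
- W: Player I compares 7, 20, 12 and picks M; C would get 16.
- X: Player I compares 9, 15, 2 and picks M; C would get 4.
- Y: Player I compares 11, 6, 8 and picks T; C would get 15.
- Z: Player I compares 11, 1, 13 and picks B; C would get 13.
C's induced payoffs are 16, 4, 15, 13, so C commits to W. Subgame-perfect outcome: (M, W) with payoffs (20, 16).
Under simultaneous play:
Player I's best replies: W→M; X→M; Y→T; Z→B.
C's best replies: T→W; M→W; B→W.
The unique mutual best reply is (M, W), giving (20, 16).
Player I earns 20 sequentially versus 20 at the Nash outcome: unchanged.

unchanged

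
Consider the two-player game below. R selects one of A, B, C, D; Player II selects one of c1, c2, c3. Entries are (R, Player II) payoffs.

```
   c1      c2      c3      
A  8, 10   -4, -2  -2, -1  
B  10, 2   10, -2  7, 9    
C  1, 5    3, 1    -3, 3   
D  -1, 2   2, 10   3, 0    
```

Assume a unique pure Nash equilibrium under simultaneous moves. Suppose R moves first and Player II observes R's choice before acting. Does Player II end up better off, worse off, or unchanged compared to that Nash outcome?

Backward induction with R moving first.
- A → Player II plays c1 (best of 10, -2, -1); R gets 8.
- B → Player II plays c3 (best of 2, -2, 9); R gets 7.
- C → Player II plays c1 (best of 5, 1, 3); R gets 1.
- D → Player II plays c2 (best of 2, 10, 0); R gets 2.
R's induced payoffs are 8, 7, 1, 2, so R commits to A. Subgame-perfect outcome: (A, c1) with payoffs (8, 10).
Under simultaneous play:
R's best replies: c1→B; c2→B; c3→B.
Player II's best replies: A→c1; B→c3; C→c1; D→c2.
The unique mutual best reply is (B, c3), giving (7, 9).
Player II earns 10 sequentially versus 9 at the Nash outcome: better off.

better off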